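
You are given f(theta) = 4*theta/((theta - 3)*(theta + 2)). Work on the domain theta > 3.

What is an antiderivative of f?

An antiderivative is F(theta) = 12*log(theta - 3)/5 + 8*log(theta + 2)/5.

The denominator factors as (theta - 3)*(theta + 2); partial fractions split f into directly integrable pieces: 8/(5*(theta + 2)) + 12/(5*(theta - 3)).
Check: d/dtheta[12*log(theta - 3)/5 + 8*log(theta + 2)/5] = 4*theta/(theta**2 - theta - 6), which equals f(theta).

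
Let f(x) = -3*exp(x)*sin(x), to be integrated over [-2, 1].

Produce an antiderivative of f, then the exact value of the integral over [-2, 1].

Antiderivative: F(x) = -3*exp(x)*sin(x)/2 + 3*exp(x)*cos(x)/2; value = -3*exp(1)*sin(1)/2 - 3*exp(-2)*sin(2)/2 - 3*exp(-2)*cos(2)/2 + 3*exp(1)*cos(1)/2

Differentiate the proposed F(x) back; it has to land on f(x) exactly.
F(x) = -3*exp(x)*sin(x)/2 + 3*exp(x)*cos(x)/2 is an antiderivative of f.
Check: d/dx[-3*exp(x)*sin(x)/2 + 3*exp(x)*cos(x)/2] = -3*exp(x)*sin(x) = f(x).
F(1) = -3*exp(1)*sin(1)/2 + 3*exp(1)*cos(1)/2; F(-2) = 3*exp(-2)*cos(2)/2 + 3*exp(-2)*sin(2)/2.
Integral = F(1) - F(-2) = -3*exp(1)*sin(1)/2 - 3*exp(-2)*sin(2)/2 - 3*exp(-2)*cos(2)/2 + 3*exp(1)*cos(1)/2.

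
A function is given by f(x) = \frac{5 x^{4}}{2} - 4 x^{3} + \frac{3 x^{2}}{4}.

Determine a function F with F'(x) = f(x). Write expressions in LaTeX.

An antiderivative is F(x) = \frac{2 x^{5} - 4 x^{4} + x^{3} + 8}{4}.

Integrate term by term and add the pieces.
Check: d/dx[\frac{2 x^{5} - 4 x^{4} + x^{3} + 8}{4}] = \frac{5 x^{4}}{2} - 4 x^{3} + \frac{3 x^{2}}{4} = f(x).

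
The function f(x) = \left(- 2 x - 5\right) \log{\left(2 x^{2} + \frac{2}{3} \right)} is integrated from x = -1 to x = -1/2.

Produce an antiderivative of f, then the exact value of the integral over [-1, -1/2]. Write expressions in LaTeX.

An antiderivative F(x) passes only if d/dx[F] lands on f(x) exactly.
F(x) = - x^{2} \log{\left(2 x^{2} + \frac{2}{3} \right)} + x^{2} - 5 x \log{\left(2 x^{2} + \frac{2}{3} \right)} + 10 x - \frac{\log{\left(x^{2} + \frac{1}{3} \right)}}{3} - \frac{10 \sqrt{3} \operatorname{atan}{\left(\sqrt{3} x \right)}}{3} is an antiderivative of f.
Check: d/dx[- x^{2} \log{\left(2 x^{2} + \frac{2}{3} \right)} + x^{2} - 5 x \log{\left(2 x^{2} + \frac{2}{3} \right)} + 10 x - \frac{\log{\left(x^{2} + \frac{1}{3} \right)}}{3} - \frac{10 \sqrt{3} \operatorname{atan}{\left(\sqrt{3} x \right)}}{3}] = - 2 x \log{\left(x^{2} + \frac{1}{3} \right)} - 2 x \log{\left(2 \right)} - 5 \log{\left(x^{2} + \frac{1}{3} \right)} - 5 \log{\left(2 \right)}, which equals f(x).
F(-1/2) = - \frac{19}{4} - \frac{\log{\left(\frac{7}{12} \right)}}{3} + \frac{9 \log{\left(\frac{7}{6} \right)}}{4} + \frac{10 \sqrt{3} \operatorname{atan}{\left(\frac{\sqrt{3}}{2} \right)}}{3}; F(-1) = -9 - \frac{\log{\left(\frac{4}{3} \right)}}{3} + 4 \log{\left(\frac{8}{3} \right)} + \frac{10 \sqrt{3} \pi}{9}.
Integral = F(-1/2) - F(-1) = - \frac{10 \sqrt{3} \pi}{9} - 4 \log{\left(\frac{8}{3} \right)} + \frac{\log{\left(\frac{4}{3} \right)}}{3} - \frac{\log{\left(\frac{7}{12} \right)}}{3} + \frac{9 \log{\left(\frac{7}{6} \right)}}{4} + \frac{10 \sqrt{3} \operatorname{atan}{\left(\frac{\sqrt{3}}{2} \right)}}{3} + \frac{17}{4}.

Antiderivative: F(x) = - x^{2} \log{\left(2 x^{2} + \frac{2}{3} \right)} + x^{2} - 5 x \log{\left(2 x^{2} + \frac{2}{3} \right)} + 10 x - \frac{\log{\left(x^{2} + \frac{1}{3} \right)}}{3} - \frac{10 \sqrt{3} \operatorname{atan}{\left(\sqrt{3} x \right)}}{3}; value = - \frac{10 \sqrt{3} \pi}{9} - 4 \log{\left(\frac{8}{3} \right)} + \frac{\log{\left(\frac{4}{3} \right)}}{3} - \frac{\log{\left(\frac{7}{12} \right)}}{3} + \frac{9 \log{\left(\frac{7}{6} \right)}}{4} + \frac{10 \sqrt{3} \operatorname{atan}{\left(\frac{\sqrt{3}}{2} \right)}}{3} + \frac{17}{4}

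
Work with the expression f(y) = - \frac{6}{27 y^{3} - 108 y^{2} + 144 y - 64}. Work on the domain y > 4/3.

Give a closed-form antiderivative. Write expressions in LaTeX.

An antiderivative is F(y) = \frac{1}{9 y^{2} - 24 y + 16}.

An antiderivative F(y) passes only if d/dy[F] lands on f(y) exactly.
Check: d/dy[\frac{1}{9 y^{2} - 24 y + 16}] = - \frac{6}{27 y^{3} - 108 y^{2} + 144 y - 64} = f(y).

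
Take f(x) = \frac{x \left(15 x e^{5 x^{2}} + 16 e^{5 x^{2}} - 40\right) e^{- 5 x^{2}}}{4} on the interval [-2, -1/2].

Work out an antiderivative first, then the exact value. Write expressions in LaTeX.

Check any antiderivative F(x) by computing F'(x) and comparing it with f(x).
F(x) = \frac{5 x^{3}}{4} + 2 x^{2} + e^{- 5 x^{2}} is an antiderivative of f.
Check: d/dx[\frac{5 x^{3}}{4} + 2 x^{2} + e^{- 5 x^{2}}] = \frac{\left(15 x^{2} e^{5 x^{2}} + 16 x e^{5 x^{2}} - 40 x\right) e^{- 5 x^{2}}}{4}, which equals f(x).
F(-1/2) = e^{- \frac{5}{4}} + \frac{11}{32}; F(-2) = -2 + e^{-20}.
Integral = F(-1/2) - F(-2) = - \frac{1}{e^{20}} + e^{- \frac{5}{4}} + \frac{75}{32}.

Antiderivative: F(x) = \frac{5 x^{3}}{4} + 2 x^{2} + e^{- 5 x^{2}}; value = - \frac{1}{e^{20}} + e^{- \frac{5}{4}} + \frac{75}{32}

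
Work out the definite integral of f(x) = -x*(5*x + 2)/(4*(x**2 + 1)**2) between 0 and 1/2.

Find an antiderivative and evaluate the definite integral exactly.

Antiderivative: F(x) = -(-5*x - 2)/(8*x**2 + 8) - 5*atan(x)/8; value = 1/5 - 5*atan(1/2)/8

An antiderivative F(x) passes only if d/dx[F] lands on f(x) exactly.
F(x) = -(-5*x - 2)/(8*x**2 + 8) - 5*atan(x)/8 is an antiderivative of f.
Check: d/dx[-(-5*x - 2)/(8*x**2 + 8) - 5*atan(x)/8] = (-5*x**2 - 2*x)/(4*x**4 + 8*x**2 + 4), which equals f(x).
F(1/2) = 9/20 - 5*atan(1/2)/8; F(0) = 1/4.
Integral = F(1/2) - F(0) = 1/5 - 5*atan(1/2)/8.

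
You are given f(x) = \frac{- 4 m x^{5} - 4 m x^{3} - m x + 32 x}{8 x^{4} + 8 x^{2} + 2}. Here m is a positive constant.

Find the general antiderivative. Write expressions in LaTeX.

An antiderivative F(x) passes only if d/dx[F] lands on f(x) exactly.
Check: d/dx[- \frac{m x^{2}}{4} - \frac{2}{x^{2} + \frac{1}{2}}] = \frac{- 4 m x^{5} - 4 m x^{3} - m x + 32 x}{8 x^{4} + 8 x^{2} + 2} = f(x).

F(x) = - \frac{m x^{2}}{4} - \frac{2}{x^{2} + \frac{1}{2}} + C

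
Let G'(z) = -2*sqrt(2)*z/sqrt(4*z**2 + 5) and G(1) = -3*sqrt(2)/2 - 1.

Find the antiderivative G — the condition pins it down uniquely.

G'(z) matches the chain-rule pattern g'(h)*h' with inner function h(z) = 2*z**2 + 5/2; substituting u = h(z) collapses the integral.
A general antiderivative is -sqrt(2*z**2 + 5/2) + C.
The condition gives C = -3*sqrt(2)/2 - 1 - (-3*sqrt(2)/2) = -1.
So G(z) = (-sqrt(2)*sqrt(4*z**2 + 5) - 2)/2.
Check: d/dz[(-sqrt(2)*sqrt(4*z**2 + 5) - 2)/2] = -2*sqrt(2)*z/sqrt(4*z**2 + 5) = G'(z).

G(z) = (-sqrt(2)*sqrt(4*z**2 + 5) - 2)/2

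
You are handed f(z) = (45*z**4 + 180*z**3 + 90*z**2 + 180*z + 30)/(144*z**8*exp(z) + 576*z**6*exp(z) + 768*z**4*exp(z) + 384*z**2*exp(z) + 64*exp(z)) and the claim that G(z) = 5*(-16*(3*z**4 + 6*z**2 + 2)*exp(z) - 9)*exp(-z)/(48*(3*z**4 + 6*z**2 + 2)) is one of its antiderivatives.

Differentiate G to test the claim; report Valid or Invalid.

d/dz[G] = (45*z**4 + 180*z**3 + 90*z**2 + 180*z + 30)/(144*z**8*exp(z) + 576*z**6*exp(z) + 768*z**4*exp(z) + 384*z**2*exp(z) + 64*exp(z))
This equals f(z) exactly, so the claim holds.

Valid. The derivative of G reproduces f.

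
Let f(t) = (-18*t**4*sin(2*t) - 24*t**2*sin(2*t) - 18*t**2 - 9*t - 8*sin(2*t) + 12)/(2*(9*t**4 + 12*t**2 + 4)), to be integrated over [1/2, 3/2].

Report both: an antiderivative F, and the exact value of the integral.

Check any antiderivative F(t) by computing F'(t) and comparing it with f(t).
F(t) = (6*t**2*cos(2*t) + 12*t + 4*cos(2*t) + 3)/(4*(3*t**2 + 2)) is an antiderivative of f.
Check: d/dt[(6*t**2*cos(2*t) + 12*t + 4*cos(2*t) + 3)/(4*(3*t**2 + 2))] = (-18*t**4*sin(2*t) - 24*t**2*sin(2*t) - 18*t**2 - 9*t - 8*sin(2*t) + 12)/(18*t**4 + 24*t**2 + 8), which equals f(t).
F(3/2) = cos(3)/2 + 3/5; F(1/2) = cos(1)/2 + 9/11.
Integral = F(3/2) - F(1/2) = cos(3)/2 - cos(1)/2 - 12/55.

Antiderivative: F(t) = (6*t**2*cos(2*t) + 12*t + 4*cos(2*t) + 3)/(4*(3*t**2 + 2)); value = cos(3)/2 - cos(1)/2 - 12/55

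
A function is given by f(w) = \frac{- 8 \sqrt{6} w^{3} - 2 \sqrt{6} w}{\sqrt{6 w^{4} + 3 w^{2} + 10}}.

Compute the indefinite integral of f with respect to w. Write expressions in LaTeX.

F(w) = - \frac{2 \sqrt{6} \sqrt{6 w^{4} + 3 w^{2} + 10}}{3} + C

The substitution u = w^{4} + \frac{w^{2}}{2} + \frac{5}{3} works: f is exactly (dF/du)*(du/dw) for that inner function.
Check: d/dw[- \frac{2 \sqrt{6} \sqrt{6 w^{4} + 3 w^{2} + 10}}{3}] = \frac{- 8 \sqrt{6} w^{3} - 2 \sqrt{6} w}{\sqrt{6 w^{4} + 3 w^{2} + 10}} = f(w).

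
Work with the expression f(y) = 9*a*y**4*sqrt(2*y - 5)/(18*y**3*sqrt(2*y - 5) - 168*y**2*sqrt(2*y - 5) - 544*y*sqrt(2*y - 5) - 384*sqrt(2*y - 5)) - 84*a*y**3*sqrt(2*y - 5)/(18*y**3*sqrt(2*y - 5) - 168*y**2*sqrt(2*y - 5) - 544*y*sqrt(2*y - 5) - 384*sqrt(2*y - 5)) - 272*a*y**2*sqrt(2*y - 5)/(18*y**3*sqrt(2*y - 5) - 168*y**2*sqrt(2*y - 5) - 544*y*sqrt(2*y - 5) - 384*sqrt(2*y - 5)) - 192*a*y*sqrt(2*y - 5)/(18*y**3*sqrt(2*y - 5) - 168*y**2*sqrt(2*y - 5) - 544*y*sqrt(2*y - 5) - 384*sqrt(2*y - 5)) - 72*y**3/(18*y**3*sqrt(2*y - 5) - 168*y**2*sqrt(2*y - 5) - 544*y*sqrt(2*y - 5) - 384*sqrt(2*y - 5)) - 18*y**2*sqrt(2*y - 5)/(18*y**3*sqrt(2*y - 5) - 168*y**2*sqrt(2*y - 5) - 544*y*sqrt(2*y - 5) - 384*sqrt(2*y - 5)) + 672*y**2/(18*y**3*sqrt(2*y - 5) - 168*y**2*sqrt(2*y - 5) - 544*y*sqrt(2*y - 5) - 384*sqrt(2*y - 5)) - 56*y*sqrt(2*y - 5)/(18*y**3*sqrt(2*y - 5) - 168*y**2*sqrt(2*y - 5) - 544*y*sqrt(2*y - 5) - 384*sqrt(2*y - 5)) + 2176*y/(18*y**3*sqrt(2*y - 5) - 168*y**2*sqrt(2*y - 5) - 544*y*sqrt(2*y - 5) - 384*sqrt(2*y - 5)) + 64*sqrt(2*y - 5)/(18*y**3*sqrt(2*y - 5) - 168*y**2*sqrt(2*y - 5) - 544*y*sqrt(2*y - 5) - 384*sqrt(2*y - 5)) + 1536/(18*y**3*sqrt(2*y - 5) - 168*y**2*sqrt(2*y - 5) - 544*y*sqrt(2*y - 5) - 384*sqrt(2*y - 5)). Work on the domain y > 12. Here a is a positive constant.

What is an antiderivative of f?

An antiderivative is F(y) = (9*a*y**3 + 12*a*y**2 - 144*y*sqrt(2*y - 5) - 36*y*log(y/2 - 6) - 192*sqrt(2*y - 5) - 48*log(y/2 - 6) + 16)/(36*y + 48).

Integrate term by term and add the pieces.
Check: d/dy[(9*a*y**3 + 12*a*y**2 - 144*y*sqrt(2*y - 5) - 36*y*log(y/2 - 6) - 192*sqrt(2*y - 5) - 48*log(y/2 - 6) + 16)/(36*y + 48)] = (9*a*y**4*sqrt(2*y - 5) - 84*a*y**3*sqrt(2*y - 5) - 272*a*y**2*sqrt(2*y - 5) - 192*a*y*sqrt(2*y - 5) - 72*y**3 - 18*y**2*sqrt(2*y - 5) + 672*y**2 - 56*y*sqrt(2*y - 5) + 2176*y + 64*sqrt(2*y - 5) + 1536)/(18*y**3*sqrt(2*y - 5) - 168*y**2*sqrt(2*y - 5) - 544*y*sqrt(2*y - 5) - 384*sqrt(2*y - 5)), which equals f(y).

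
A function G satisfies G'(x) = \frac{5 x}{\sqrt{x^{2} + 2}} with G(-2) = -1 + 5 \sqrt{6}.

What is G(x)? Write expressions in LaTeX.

The substitution u = x^{2} + 2 works: G'(x) is exactly (dG/du)*(du/dx) for that inner function.
A general antiderivative is 5 \sqrt{x^{2} + 2} + C.
The condition gives C = -1 + 5 \sqrt{6} - (5 \sqrt{6}) = -1.
So G(x) = 5 \sqrt{x^{2} + 2} - 1.
Check: d/dx[5 \sqrt{x^{2} + 2} - 1] = \frac{5 x}{\sqrt{x^{2} + 2}} = G'(x).

G(x) = 5 \sqrt{x^{2} + 2} - 1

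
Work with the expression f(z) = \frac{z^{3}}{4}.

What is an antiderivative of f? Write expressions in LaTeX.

An antiderivative is F(z) = \frac{z^{4}}{16}.

A first test for any F(z): its z-derivative must equal f(z) identically.
Check: d/dz[\frac{z^{4}}{16}] = \frac{z^{3}}{4} = f(z).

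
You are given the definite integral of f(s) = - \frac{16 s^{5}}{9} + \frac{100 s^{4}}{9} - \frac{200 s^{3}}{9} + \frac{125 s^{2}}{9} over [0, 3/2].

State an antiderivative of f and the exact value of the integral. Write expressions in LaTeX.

The substitution u = - \frac{2 s^{2}}{3} + \frac{5 s}{3} works: f is exactly (dF/du)*(du/ds) for that inner function.
F(s) = - \frac{8 s^{6}}{27} + \frac{20 s^{5}}{9} - \frac{50 s^{4}}{9} + \frac{125 s^{3}}{27} is an antiderivative of f.
Check: d/ds[- \frac{8 s^{6}}{27} + \frac{20 s^{5}}{9} - \frac{50 s^{4}}{9} + \frac{125 s^{3}}{27}] = - \frac{16 s^{5}}{9} + \frac{100 s^{4}}{9} - \frac{200 s^{3}}{9} + \frac{125 s^{2}}{9} = f(s).
F(3/2) = 1; F(0) = 0.
Integral = F(3/2) - F(0) = 1.

Antiderivative: F(s) = - \frac{8 s^{6}}{27} + \frac{20 s^{5}}{9} - \frac{50 s^{4}}{9} + \frac{125 s^{3}}{27}; value = 1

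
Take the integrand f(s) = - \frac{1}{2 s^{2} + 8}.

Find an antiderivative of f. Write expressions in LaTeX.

Recover f(s) by differentiating a candidate F(s); any mismatch rules it out.
Check: d/ds[- \frac{\operatorname{atan}{\left(\frac{s}{2} \right)}}{4}] = - \frac{1}{2 s^{2} + 8} = f(s).

An antiderivative is F(s) = - \frac{\operatorname{atan}{\left(\frac{s}{2} \right)}}{4}.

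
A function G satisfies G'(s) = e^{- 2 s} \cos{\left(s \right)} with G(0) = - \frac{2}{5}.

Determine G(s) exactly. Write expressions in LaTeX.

G(s) = - \frac{\left(- \sin{\left(s \right)} + 2 \cos{\left(s \right)}\right) e^{- 2 s}}{5}

For G(s) to be correct, d/ds[G] must agree with the stated G'(s) identically.
A general antiderivative is \frac{e^{- 2 s} \sin{\left(s \right)}}{5} - \frac{2 e^{- 2 s} \cos{\left(s \right)}}{5} + C.
The condition gives C = - \frac{2}{5} - (- \frac{2}{5}) = 0.
So G(s) = - \frac{\left(- \sin{\left(s \right)} + 2 \cos{\left(s \right)}\right) e^{- 2 s}}{5}.
Check: d/ds[- \frac{\left(- \sin{\left(s \right)} + 2 \cos{\left(s \right)}\right) e^{- 2 s}}{5}] = e^{- 2 s} \cos{\left(s \right)} = G'(s).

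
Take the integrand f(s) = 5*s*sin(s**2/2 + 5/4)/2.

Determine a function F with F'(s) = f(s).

The substitution u = s**2/2 + 5/4 works: f is exactly (dF/du)*(du/ds) for that inner function.
Check: d/ds[-5*cos(s**2/2 + 5/4)/2] = 5*s*sin(s**2/2 + 5/4)/2 = f(s).

An antiderivative is F(s) = -5*cos(s**2/2 + 5/4)/2.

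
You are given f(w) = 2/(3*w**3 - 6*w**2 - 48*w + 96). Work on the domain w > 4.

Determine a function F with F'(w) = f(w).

An antiderivative is F(w) = log(w - 4)/24 - log(w - 2)/18 + log(w + 4)/72.

Factor the denominator (3*(w - 4)*(w - 2)*(w + 4)) and decompose: f = 1/(72*(w + 4)) - 1/(18*(w - 2)) + 1/(24*(w - 4)); each piece integrates to a log, atan, or power term.
Check: d/dw[log(w - 4)/24 - log(w - 2)/18 + log(w + 4)/72] = 2/(3*w**3 - 6*w**2 - 48*w + 96) = f(w).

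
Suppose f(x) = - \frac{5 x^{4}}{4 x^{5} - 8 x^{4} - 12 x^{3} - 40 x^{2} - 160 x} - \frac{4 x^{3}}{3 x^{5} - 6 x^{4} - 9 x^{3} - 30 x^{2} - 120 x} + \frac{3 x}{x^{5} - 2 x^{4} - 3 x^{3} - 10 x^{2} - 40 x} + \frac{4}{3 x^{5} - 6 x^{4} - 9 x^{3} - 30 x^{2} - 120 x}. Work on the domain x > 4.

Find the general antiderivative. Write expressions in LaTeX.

Factor the denominator (12 x \left(x - 4\right) \left(x + 2\right) \left(x^{2} + 5\right)) and decompose: f = - \frac{167 x + 530}{540 \left(x^{2} + 5\right)} - \frac{7}{54 \left(x + 2\right)} - \frac{7}{9 \left(x - 4\right)} - \frac{1}{30 x}; each piece integrates to a log, atan, or power term.
Check: d/dx[\frac{- 36 \log{\left(x \right)} - 840 \log{\left(x - 4 \right)} - 140 \log{\left(x + 2 \right)} - 167 \log{\left(x^{2} + 5 \right)} - 212 \sqrt{5} \operatorname{atan}{\left(\frac{\sqrt{5} x}{5} \right)}}{1080}] = \frac{- 15 x^{4} - 16 x^{3} + 36 x + 16}{12 x^{5} - 24 x^{4} - 36 x^{3} - 120 x^{2} - 480 x}, which equals f(x).

F(x) = \frac{- 36 \log{\left(x \right)} - 840 \log{\left(x - 4 \right)} - 140 \log{\left(x + 2 \right)} - 167 \log{\left(x^{2} + 5 \right)} - 212 \sqrt{5} \operatorname{atan}{\left(\frac{\sqrt{5} x}{5} \right)}}{1080} + C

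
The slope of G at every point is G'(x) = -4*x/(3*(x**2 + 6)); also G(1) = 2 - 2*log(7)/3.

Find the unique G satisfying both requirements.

G(x) = 2 - 2*log(x**2 + 6)/3

G'(x) matches the chain-rule pattern g'(h)*h' with inner function h(x) = x**2 + 6; substituting u = h(x) collapses the integral.
A general antiderivative is -2*log(x**2 + 6)/3 + C.
The condition gives C = 2 - 2*log(7)/3 - (-2*log(7)/3) = 2.
So G(x) = 2 - 2*log(x**2 + 6)/3.
Check: d/dx[2 - 2*log(x**2 + 6)/3] = -4*x/(3*x**2 + 18), which equals G'(x).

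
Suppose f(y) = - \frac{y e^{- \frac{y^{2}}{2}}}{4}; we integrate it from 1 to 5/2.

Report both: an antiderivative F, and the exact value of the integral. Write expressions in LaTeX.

f matches the chain-rule pattern g'(h)*h' with inner function h(y) = - \frac{y^{2}}{2}; substituting u = h(y) collapses the integral.
F(y) = \frac{e^{- \frac{y^{2}}{2}}}{4} is an antiderivative of f.
Check: d/dy[\frac{e^{- \frac{y^{2}}{2}}}{4}] = - \frac{y e^{- \frac{y^{2}}{2}}}{4} = f(y).
F(5/2) = \frac{1}{4 e^{\frac{25}{8}}}; F(1) = \frac{1}{4 e^{\frac{1}{2}}}.
Integral = F(5/2) - F(1) = - \frac{1}{4 e^{\frac{1}{2}}} + \frac{1}{4 e^{\frac{25}{8}}}.

Antiderivative: F(y) = \frac{e^{- \frac{y^{2}}{2}}}{4}; value = - \frac{1}{4 e^{\frac{1}{2}}} + \frac{1}{4 e^{\frac{25}{8}}}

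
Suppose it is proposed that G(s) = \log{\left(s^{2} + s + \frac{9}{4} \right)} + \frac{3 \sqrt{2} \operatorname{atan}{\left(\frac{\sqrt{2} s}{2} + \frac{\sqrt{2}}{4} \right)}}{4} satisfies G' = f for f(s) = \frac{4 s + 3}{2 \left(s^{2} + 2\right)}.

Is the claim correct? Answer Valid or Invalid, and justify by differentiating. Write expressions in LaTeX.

d/ds[G] = \frac{8 s + 10}{4 s^{2} + 4 s + 9}
d/ds[G] - f(s) = \frac{- 8 s^{2} - 16 s + 13}{8 s^{4} + 8 s^{3} + 34 s^{2} + 16 s + 36} != 0.

Invalid: d/ds[G] - f = \frac{- 8 s^{2} - 16 s + 13}{8 s^{4} + 8 s^{3} + 34 s^{2} + 16 s + 36}, which is not 0.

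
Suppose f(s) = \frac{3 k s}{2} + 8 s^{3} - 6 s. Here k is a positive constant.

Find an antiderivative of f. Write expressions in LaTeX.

An antiderivative is F(s) = \frac{3 k s^{2}}{4} + 2 s^{4} - 3 s^{2}.

The integrand splits into summands that can be handled one at a time.
Check: d/ds[\frac{3 k s^{2}}{4} + 2 s^{4} - 3 s^{2}] = \frac{3 k s}{2} + 8 s^{3} - 6 s = f(s).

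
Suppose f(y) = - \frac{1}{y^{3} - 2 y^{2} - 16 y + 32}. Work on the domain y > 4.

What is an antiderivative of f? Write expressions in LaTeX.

An antiderivative is F(y) = - \frac{\log{\left(y - 4 \right)}}{16} + \frac{\log{\left(y - 2 \right)}}{12} - \frac{\log{\left(y + 4 \right)}}{48}.

Factor the denominator (\left(y - 4\right) \left(y - 2\right) \left(y + 4\right)) and decompose: f = - \frac{1}{48 \left(y + 4\right)} + \frac{1}{12 \left(y - 2\right)} - \frac{1}{16 \left(y - 4\right)}; each piece integrates to a log, atan, or power term.
Check: d/dy[- \frac{\log{\left(y - 4 \right)}}{16} + \frac{\log{\left(y - 2 \right)}}{12} - \frac{\log{\left(y + 4 \right)}}{48}] = - \frac{1}{y^{3} - 2 y^{2} - 16 y + 32} = f(y).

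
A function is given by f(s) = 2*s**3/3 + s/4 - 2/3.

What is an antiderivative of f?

An antiderivative is F(s) = s**4/6 + s**2/8 - 2*s/3.

Integrate term by term and add the pieces.
Check: d/ds[s**4/6 + s**2/8 - 2*s/3] = 2*s**3/3 + s/4 - 2/3 = f(s).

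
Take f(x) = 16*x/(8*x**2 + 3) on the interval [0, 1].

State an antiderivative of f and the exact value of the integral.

Antiderivative: F(x) = log(4*x**2 + 3/2); value = -log(3/2) + log(11/2)

The substitution u = 4*x**2 + 3/2 works: f is exactly (dF/du)*(du/dx) for that inner function.
F(x) = log(4*x**2 + 3/2) is an antiderivative of f.
Check: d/dx[log(4*x**2 + 3/2)] = 16*x/(8*x**2 + 3) = f(x).
F(1) = log(11/2); F(0) = log(3/2).
Integral = F(1) - F(0) = -log(3/2) + log(11/2).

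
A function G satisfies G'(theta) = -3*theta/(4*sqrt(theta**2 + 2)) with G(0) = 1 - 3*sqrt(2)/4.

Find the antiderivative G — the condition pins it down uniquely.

G(theta) = (4 - 3*sqrt(theta**2 + 2))/4

The substitution u = theta**2 + 2 works: G'(theta) is exactly (dG/du)*(du/dtheta) for that inner function.
A general antiderivative is -3*sqrt(theta**2 + 2)/4 + C.
The condition gives C = 1 - 3*sqrt(2)/4 - (-3*sqrt(2)/4) = 1.
So G(theta) = (4 - 3*sqrt(theta**2 + 2))/4.
Check: d/dtheta[(4 - 3*sqrt(theta**2 + 2))/4] = -3*theta/(4*sqrt(theta**2 + 2)) = G'(theta).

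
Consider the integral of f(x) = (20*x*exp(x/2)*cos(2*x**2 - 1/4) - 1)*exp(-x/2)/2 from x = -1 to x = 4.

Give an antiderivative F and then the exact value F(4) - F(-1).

Antiderivative: F(x) = (5*exp(x/2)*sin(2*x**2 - 1/4) + 2)*exp(-x/2)/2; value = -5*sin(7/4)/2 - exp(1/2) + exp(-2) + 5*sin(127/4)/2

Whatever form F(x) takes, F'(x) = f(x) is non-negotiable.
F(x) = (5*exp(x/2)*sin(2*x**2 - 1/4) + 2)*exp(-x/2)/2 is an antiderivative of f.
Check: d/dx[(5*exp(x/2)*sin(2*x**2 - 1/4) + 2)*exp(-x/2)/2] = (20*x*exp(x/2)*cos(2*x**2 - 1/4) - 1)*exp(-x/2)/2 = f(x).
F(4) = exp(-2) + 5*sin(127/4)/2; F(-1) = exp(1/2) + 5*sin(7/4)/2.
Integral = F(4) - F(-1) = -5*sin(7/4)/2 - exp(1/2) + exp(-2) + 5*sin(127/4)/2.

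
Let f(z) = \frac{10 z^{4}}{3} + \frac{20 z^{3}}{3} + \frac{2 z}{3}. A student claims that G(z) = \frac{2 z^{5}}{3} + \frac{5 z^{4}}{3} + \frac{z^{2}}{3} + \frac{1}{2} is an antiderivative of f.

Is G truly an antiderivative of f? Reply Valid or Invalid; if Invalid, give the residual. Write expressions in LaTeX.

d/dz[G] = \frac{10 z^{4}}{3} + \frac{20 z^{3}}{3} + \frac{2 z}{3}
This equals f(z) exactly, so the claim holds.

Valid - the claim checks out under differentiation.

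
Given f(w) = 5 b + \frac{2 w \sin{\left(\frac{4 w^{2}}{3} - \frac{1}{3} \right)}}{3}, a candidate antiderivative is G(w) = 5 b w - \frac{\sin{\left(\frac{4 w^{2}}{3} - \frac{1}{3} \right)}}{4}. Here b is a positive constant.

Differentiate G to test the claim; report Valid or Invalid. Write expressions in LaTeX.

Invalid: d/dw[G] - f = - \frac{2 w \sin{\left(\frac{4 w^{2}}{3} - \frac{1}{3} \right)}}{3} - \frac{2 w \cos{\left(\frac{4 w^{2}}{3} - \frac{1}{3} \right)}}{3}, which is not 0.

d/dw[G] = 5 b - \frac{2 w \cos{\left(\frac{4 w^{2}}{3} - \frac{1}{3} \right)}}{3}
d/dw[G] - f(w) = - \frac{2 w \sin{\left(\frac{4 w^{2}}{3} - \frac{1}{3} \right)}}{3} - \frac{2 w \cos{\left(\frac{4 w^{2}}{3} - \frac{1}{3} \right)}}{3} != 0.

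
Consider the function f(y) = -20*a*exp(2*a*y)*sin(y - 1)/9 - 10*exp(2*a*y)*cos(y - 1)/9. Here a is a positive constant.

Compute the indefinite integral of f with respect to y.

f has the shape u'v + uv' for u = -10*exp(2*a*y)/9 and v = sin(y - 1) — it is the derivative of the product u*v.
Check: d/dy[-10*exp(2*a*y)*sin(y - 1)/9] = -20*a*exp(2*a*y)*sin(y - 1)/9 - 10*exp(2*a*y)*cos(y - 1)/9 = f(y).

F(y) = -10*exp(2*a*y)*sin(y - 1)/9 + C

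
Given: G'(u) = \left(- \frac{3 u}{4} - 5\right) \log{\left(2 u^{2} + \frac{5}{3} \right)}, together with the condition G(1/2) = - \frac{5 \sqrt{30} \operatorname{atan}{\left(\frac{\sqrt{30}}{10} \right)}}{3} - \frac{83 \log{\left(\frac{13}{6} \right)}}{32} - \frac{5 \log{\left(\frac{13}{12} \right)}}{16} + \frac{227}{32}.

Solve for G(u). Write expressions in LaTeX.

G(u) = - \frac{18 u^{2} \log{\left(2 u^{2} + \frac{5}{3} \right)} - 18 u^{2} + 240 u \log{\left(2 u^{2} + \frac{5}{3} \right)} - 480 u + 15 \log{\left(u^{2} + \frac{5}{6} \right)} + 80 \sqrt{30} \operatorname{atan}{\left(\frac{\sqrt{30} u}{5} \right)} - 96}{48}

Differentiate the proposed G(u) back; it has to land on the given G'(u).
A general antiderivative is \frac{3 u^{2}}{8} + 10 u + \left(- \frac{3 u^{2}}{8} - 5 u\right) \log{\left(2 u^{2} + \frac{5}{3} \right)} - \frac{5 \log{\left(u^{2} + \frac{5}{6} \right)}}{16} - \frac{5 \sqrt{30} \operatorname{atan}{\left(\frac{\sqrt{30} u}{5} \right)}}{3} + C.
The condition gives C = - \frac{5 \sqrt{30} \operatorname{atan}{\left(\frac{\sqrt{30}}{10} \right)}}{3} - \frac{83 \log{\left(\frac{13}{6} \right)}}{32} - \frac{5 \log{\left(\frac{13}{12} \right)}}{16} + \frac{227}{32} - (- \frac{5 \sqrt{30} \operatorname{atan}{\left(\frac{\sqrt{30}}{10} \right)}}{3} - \frac{83 \log{\left(\frac{13}{6} \right)}}{32} - \frac{5 \log{\left(\frac{13}{12} \right)}}{16} + \frac{163}{32}) = 2.
So G(u) = - \frac{18 u^{2} \log{\left(2 u^{2} + \frac{5}{3} \right)} - 18 u^{2} + 240 u \log{\left(2 u^{2} + \frac{5}{3} \right)} - 480 u + 15 \log{\left(u^{2} + \frac{5}{6} \right)} + 80 \sqrt{30} \operatorname{atan}{\left(\frac{\sqrt{30} u}{5} \right)} - 96}{48}.
Check: d/du[- \frac{18 u^{2} \log{\left(2 u^{2} + \frac{5}{3} \right)} - 18 u^{2} + 240 u \log{\left(2 u^{2} + \frac{5}{3} \right)} - 480 u + 15 \log{\left(u^{2} + \frac{5}{6} \right)} + 80 \sqrt{30} \operatorname{atan}{\left(\frac{\sqrt{30} u}{5} \right)} - 96}{48}] = - \frac{3 u \log{\left(2 u^{2} + \frac{5}{3} \right)}}{4} - 5 \log{\left(2 u^{2} + \frac{5}{3} \right)}, which equals G'(u).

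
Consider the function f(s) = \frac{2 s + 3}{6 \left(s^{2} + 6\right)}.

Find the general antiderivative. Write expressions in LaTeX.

F(s) = \frac{\log{\left(s^{2} + 6 \right)}}{6} + \frac{\sqrt{6} \operatorname{atan}{\left(\frac{\sqrt{6} s}{6} \right)}}{12} + C

For F(s) to be correct the identity F'(s) - f(s) = 0 must hold.
Check: d/ds[\frac{\log{\left(s^{2} + 6 \right)}}{6} + \frac{\sqrt{6} \operatorname{atan}{\left(\frac{\sqrt{6} s}{6} \right)}}{12}] = \frac{2 s + 3}{6 s^{2} + 36}, which equals f(s).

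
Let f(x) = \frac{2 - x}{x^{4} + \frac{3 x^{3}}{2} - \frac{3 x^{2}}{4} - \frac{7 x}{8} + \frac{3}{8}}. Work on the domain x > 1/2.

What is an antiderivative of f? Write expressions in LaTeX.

Factor the denominator (\left(x + 1\right) \left(2 x - 1\right)^{2} \left(2 x + 3\right)) and decompose: f = - \frac{7}{2 \left(2 x + 3\right)} - \frac{11}{6 \left(2 x - 1\right)} + \frac{2}{\left(2 x - 1\right)^{2}} + \frac{8}{3 \left(x + 1\right)}; each piece integrates to a log, atan, or power term.
Check: d/dx[\frac{- 22 x \log{\left(x - \frac{1}{2} \right)} + 64 x \log{\left(x + 1 \right)} - 42 x \log{\left(x + \frac{3}{2} \right)} + 11 \log{\left(x - \frac{1}{2} \right)} - 32 \log{\left(x + 1 \right)} + 21 \log{\left(x + \frac{3}{2} \right)} - 12}{12 \left(2 x - 1\right)}] = \frac{16 - 8 x}{8 x^{4} + 12 x^{3} - 6 x^{2} - 7 x + 3}, which equals f(x).

An antiderivative is F(x) = \frac{- 22 x \log{\left(x - \frac{1}{2} \right)} + 64 x \log{\left(x + 1 \right)} - 42 x \log{\left(x + \frac{3}{2} \right)} + 11 \log{\left(x - \frac{1}{2} \right)} - 32 \log{\left(x + 1 \right)} + 21 \log{\left(x + \frac{3}{2} \right)} - 12}{12 \left(2 x - 1\right)}.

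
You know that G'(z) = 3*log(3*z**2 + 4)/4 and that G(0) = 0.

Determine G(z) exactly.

Recover the given G'(z) by differentiating a candidate G(z); any mismatch rules it out.
A general antiderivative is 3*z*log(3*z**2 + 4)/4 - 3*z/2 + sqrt(3)*atan(sqrt(3)*z/2) + C.
The condition gives C = 0 - (0) = 0.
So G(z) = 3*z*log(3*z**2 + 4)/4 - 3*z/2 + sqrt(3)*atan(sqrt(3)*z/2).
Check: d/dz[3*z*log(3*z**2 + 4)/4 - 3*z/2 + sqrt(3)*atan(sqrt(3)*z/2)] = 3*log(3*z**2 + 4)/4 = G'(z).

G(z) = 3*z*log(3*z**2 + 4)/4 - 3*z/2 + sqrt(3)*atan(sqrt(3)*z/2)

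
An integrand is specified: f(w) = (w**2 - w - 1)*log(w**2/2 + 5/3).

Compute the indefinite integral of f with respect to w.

A first test for any F(w): its w-derivative must equal f(w) identically.
Check: d/dw[w**3*log(w**2/2 + 5/3)/3 - 2*w**3/9 - w**2*log(w**2/2 + 5/3)/2 + w**2/2 - w*log(w**2/2 + 5/3) + 38*w/9 - 5*log(w**2 + 10/3)/3 - 38*sqrt(30)*atan(sqrt(30)*w/10)/27] = w**2*log(3*w**2 + 10) - w**2*log(6) - w*log(3*w**2 + 10) + w*log(6) - log(3*w**2 + 10) + log(6), which equals f(w).

F(w) = w**3*log(w**2/2 + 5/3)/3 - 2*w**3/9 - w**2*log(w**2/2 + 5/3)/2 + w**2/2 - w*log(w**2/2 + 5/3) + 38*w/9 - 5*log(w**2 + 10/3)/3 - 38*sqrt(30)*atan(sqrt(30)*w/10)/27 + C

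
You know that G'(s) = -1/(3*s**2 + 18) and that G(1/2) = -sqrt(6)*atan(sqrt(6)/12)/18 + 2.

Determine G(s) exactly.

G(s) = -(sqrt(6)*atan(sqrt(6)*s/6) - 36)/18

A first test for any G(s): its s-derivative must equal the given G'(s).
A general antiderivative is -sqrt(6)*atan(sqrt(6)*s/6)/18 + C.
The condition gives C = -sqrt(6)*atan(sqrt(6)/12)/18 + 2 - (-sqrt(6)*atan(sqrt(6)/12)/18) = 2.
So G(s) = -(sqrt(6)*atan(sqrt(6)*s/6) - 36)/18.
Check: d/ds[-(sqrt(6)*atan(sqrt(6)*s/6) - 36)/18] = -1/(3*s**2 + 18) = G'(s).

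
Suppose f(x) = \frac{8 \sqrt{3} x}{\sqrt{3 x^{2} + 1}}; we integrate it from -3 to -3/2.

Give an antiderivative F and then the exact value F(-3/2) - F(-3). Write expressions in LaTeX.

Antiderivative: F(x) = 4 \sqrt{4 x^{2} + \frac{4}{3}}; value = - \frac{16 \sqrt{21}}{3} + \frac{4 \sqrt{93}}{3}

The substitution u = 4 x^{2} + \frac{4}{3} works: f is exactly (dF/du)*(du/dx) for that inner function.
F(x) = 4 \sqrt{4 x^{2} + \frac{4}{3}} is an antiderivative of f.
Check: d/dx[4 \sqrt{4 x^{2} + \frac{4}{3}}] = \frac{8 \sqrt{3} x}{\sqrt{3 x^{2} + 1}} = f(x).
F(-3/2) = \frac{4 \sqrt{93}}{3}; F(-3) = \frac{16 \sqrt{21}}{3}.
Integral = F(-3/2) - F(-3) = - \frac{16 \sqrt{21}}{3} + \frac{4 \sqrt{93}}{3}.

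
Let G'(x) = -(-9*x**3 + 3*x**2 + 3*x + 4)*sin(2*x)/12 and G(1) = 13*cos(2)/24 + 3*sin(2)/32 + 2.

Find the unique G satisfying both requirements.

Whatever form G(x) takes, its d/dx must return the stated G'(x).
A general antiderivative is -3*x**3*cos(2*x)/8 + 9*x**2*sin(2*x)/16 + x**2*cos(2*x)/8 - x*sin(2*x)/8 + 11*x*cos(2*x)/16 - 11*sin(2*x)/32 + 5*cos(2*x)/48 + C.
The condition gives C = 13*cos(2)/24 + 3*sin(2)/32 + 2 - (13*cos(2)/24 + 3*sin(2)/32) = 2.
So G(x) = -3*x**3*cos(2*x)/8 + 9*x**2*sin(2*x)/16 + x**2*cos(2*x)/8 - x*sin(2*x)/8 + 11*x*cos(2*x)/16 - 11*sin(2*x)/32 + 5*cos(2*x)/48 + 2.
Check: d/dx[-3*x**3*cos(2*x)/8 + 9*x**2*sin(2*x)/16 + x**2*cos(2*x)/8 - x*sin(2*x)/8 + 11*x*cos(2*x)/16 - 11*sin(2*x)/32 + 5*cos(2*x)/48 + 2] = 3*x**3*sin(2*x)/4 - x**2*sin(2*x)/4 - x*sin(2*x)/4 - sin(2*x)/3, which equals G'(x).

G(x) = -3*x**3*cos(2*x)/8 + 9*x**2*sin(2*x)/16 + x**2*cos(2*x)/8 - x*sin(2*x)/8 + 11*x*cos(2*x)/16 - 11*sin(2*x)/32 + 5*cos(2*x)/48 + 2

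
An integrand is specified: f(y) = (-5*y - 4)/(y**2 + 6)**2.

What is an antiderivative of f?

An antiderivative is F(y) = -(sqrt(6)*y**2*atan(sqrt(6)*y/6) + 6*y + 6*sqrt(6)*atan(sqrt(6)*y/6) - 45)/(18*(y**2 + 6)).

Whatever form F(y) takes, F'(y) = f(y) is non-negotiable.
Check: d/dy[-(sqrt(6)*y**2*atan(sqrt(6)*y/6) + 6*y + 6*sqrt(6)*atan(sqrt(6)*y/6) - 45)/(18*(y**2 + 6))] = (-5*y - 4)/(y**4 + 12*y**2 + 36), which equals f(y).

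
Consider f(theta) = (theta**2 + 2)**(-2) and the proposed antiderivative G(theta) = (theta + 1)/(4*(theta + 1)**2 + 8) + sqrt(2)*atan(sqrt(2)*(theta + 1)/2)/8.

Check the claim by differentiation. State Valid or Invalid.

Invalid: d/dtheta[G] - f = (-4*theta**3 - 6*theta**2 - 12*theta - 5)/(theta**8 + 4*theta**7 + 14*theta**6 + 28*theta**5 + 53*theta**4 + 64*theta**3 + 76*theta**2 + 48*theta + 36), which is not 0.

d/dtheta[G] = 1/(theta**4 + 4*theta**3 + 10*theta**2 + 12*theta + 9)
d/dtheta[G] - f(theta) = (-4*theta**3 - 6*theta**2 - 12*theta - 5)/(theta**8 + 4*theta**7 + 14*theta**6 + 28*theta**5 + 53*theta**4 + 64*theta**3 + 76*theta**2 + 48*theta + 36) != 0.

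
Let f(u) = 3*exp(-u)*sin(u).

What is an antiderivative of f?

Recover f(u) by differentiating a candidate F(u); any mismatch rules it out.
Check: d/du[-3*exp(-u)*sin(u)/2 - 3*exp(-u)*cos(u)/2] = 3*exp(-u)*sin(u) = f(u).

An antiderivative is F(u) = -3*exp(-u)*sin(u)/2 - 3*exp(-u)*cos(u)/2.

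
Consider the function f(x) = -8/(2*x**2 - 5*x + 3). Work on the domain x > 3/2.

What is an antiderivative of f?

An antiderivative is F(x) = 8*(-log(x - 3/2) + log(x - 1)).

The denominator factors as (x - 1)*(2*x - 3); partial fractions split f into directly integrable pieces: -16/(2*x - 3) + 8/(x - 1).
Check: d/dx[8*(-log(x - 3/2) + log(x - 1))] = -8/(2*x**2 - 5*x + 3) = f(x).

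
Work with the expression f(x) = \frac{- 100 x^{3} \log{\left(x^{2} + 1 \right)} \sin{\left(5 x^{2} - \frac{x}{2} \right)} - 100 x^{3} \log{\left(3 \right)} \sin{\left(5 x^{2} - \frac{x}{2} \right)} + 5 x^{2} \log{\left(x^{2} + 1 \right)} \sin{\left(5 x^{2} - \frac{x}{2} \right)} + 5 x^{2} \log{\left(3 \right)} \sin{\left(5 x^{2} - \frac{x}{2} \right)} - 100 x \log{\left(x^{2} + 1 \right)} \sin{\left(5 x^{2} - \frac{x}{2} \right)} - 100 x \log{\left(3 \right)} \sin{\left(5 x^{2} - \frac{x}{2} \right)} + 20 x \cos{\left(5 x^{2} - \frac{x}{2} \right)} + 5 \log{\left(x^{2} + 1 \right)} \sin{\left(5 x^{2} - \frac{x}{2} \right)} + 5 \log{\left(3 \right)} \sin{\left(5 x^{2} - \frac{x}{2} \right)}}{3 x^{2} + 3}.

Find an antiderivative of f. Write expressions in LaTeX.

An antiderivative is F(x) = \frac{10 \log{\left(x^{2} + 1 \right)} \cos{\left(5 x^{2} - \frac{x}{2} \right)}}{3} + \frac{10 \log{\left(3 \right)} \cos{\left(5 x^{2} - \frac{x}{2} \right)}}{3}.

Recognize the product-rule pattern: f = u'v + uv' with u = \frac{10 \cos{\left(5 x^{2} - \frac{x}{2} \right)}}{3}, v = \log{\left(3 x^{2} + 3 \right)}, so integration by parts undoes it.
Check: d/dx[\frac{10 \log{\left(x^{2} + 1 \right)} \cos{\left(5 x^{2} - \frac{x}{2} \right)}}{3} + \frac{10 \log{\left(3 \right)} \cos{\left(5 x^{2} - \frac{x}{2} \right)}}{3}] = \frac{- 100 x^{3} \log{\left(x^{2} + 1 \right)} \sin{\left(5 x^{2} - \frac{x}{2} \right)} - 100 x^{3} \log{\left(3 \right)} \sin{\left(5 x^{2} - \frac{x}{2} \right)} + 5 x^{2} \log{\left(x^{2} + 1 \right)} \sin{\left(5 x^{2} - \frac{x}{2} \right)} + 5 x^{2} \log{\left(3 \right)} \sin{\left(5 x^{2} - \frac{x}{2} \right)} - 100 x \log{\left(x^{2} + 1 \right)} \sin{\left(5 x^{2} - \frac{x}{2} \right)} - 100 x \log{\left(3 \right)} \sin{\left(5 x^{2} - \frac{x}{2} \right)} + 20 x \cos{\left(5 x^{2} - \frac{x}{2} \right)} + 5 \log{\left(x^{2} + 1 \right)} \sin{\left(5 x^{2} - \frac{x}{2} \right)} + 5 \log{\left(3 \right)} \sin{\left(5 x^{2} - \frac{x}{2} \right)}}{3 x^{2} + 3} = f(x).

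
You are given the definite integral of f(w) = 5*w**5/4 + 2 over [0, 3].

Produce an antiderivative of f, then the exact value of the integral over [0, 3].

Antiderivative: F(w) = 5*w**6/24 + 2*w; value = 1263/8

Any candidate F(w) must reproduce f(w) exactly when differentiated.
F(w) = 5*w**6/24 + 2*w is an antiderivative of f.
Check: d/dw[5*w**6/24 + 2*w] = 5*w**5/4 + 2 = f(w).
F(3) = 1263/8; F(0) = 0.
Integral = F(3) - F(0) = 1263/8.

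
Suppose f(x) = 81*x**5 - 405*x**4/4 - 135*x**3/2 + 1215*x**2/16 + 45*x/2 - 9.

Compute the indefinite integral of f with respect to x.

F(x) = 27*x**6/2 - 81*x**5/4 - 135*x**4/8 + 405*x**3/16 + 45*x**2/4 - 9*x + C

The substitution u = -3*x**2 + 3*x/2 + 2 works: f is exactly (dF/du)*(du/dx) for that inner function.
Check: d/dx[27*x**6/2 - 81*x**5/4 - 135*x**4/8 + 405*x**3/16 + 45*x**2/4 - 9*x] = 81*x**5 - 405*x**4/4 - 135*x**3/2 + 1215*x**2/16 + 45*x/2 - 9 = f(x).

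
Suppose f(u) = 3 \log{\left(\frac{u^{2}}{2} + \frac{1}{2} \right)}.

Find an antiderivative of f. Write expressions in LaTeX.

An antiderivative is F(u) = 3 \left(u \log{\left(\frac{u^{2}}{2} + \frac{1}{2} \right)} - 2 u + 2 \operatorname{atan}{\left(u \right)}\right).

Recover f(u) by differentiating a candidate F(u); any mismatch rules it out.
Check: d/du[3 \left(u \log{\left(\frac{u^{2}}{2} + \frac{1}{2} \right)} - 2 u + 2 \operatorname{atan}{\left(u \right)}\right)] = 3 \log{\left(u^{2} + 1 \right)} - 3 \log{\left(2 \right)}, which equals f(u).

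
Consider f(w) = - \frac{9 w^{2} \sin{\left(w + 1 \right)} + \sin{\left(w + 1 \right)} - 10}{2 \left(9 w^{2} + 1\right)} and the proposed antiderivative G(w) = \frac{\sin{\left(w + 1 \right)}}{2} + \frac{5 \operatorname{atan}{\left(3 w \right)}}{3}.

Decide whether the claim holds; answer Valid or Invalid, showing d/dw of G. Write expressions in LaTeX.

Invalid: d/dw[G] - f = \frac{\sin{\left(w + 1 \right)}}{2} + \frac{\cos{\left(w + 1 \right)}}{2}, which is not 0.

d/dw[G] = \frac{9 w^{2} \cos{\left(w + 1 \right)} + \cos{\left(w + 1 \right)} + 10}{18 w^{2} + 2}
d/dw[G] - f(w) = \frac{\sin{\left(w + 1 \right)}}{2} + \frac{\cos{\left(w + 1 \right)}}{2} != 0.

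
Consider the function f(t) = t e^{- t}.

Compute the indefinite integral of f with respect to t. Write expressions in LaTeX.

F(t) = - \left(t + 1\right) e^{- t} + C

f has the shape u'v + uv' for u = - t - 1 and v = e^{- t} — it is the derivative of the product u*v.
Check: d/dt[- \left(t + 1\right) e^{- t}] = t e^{- t} = f(t).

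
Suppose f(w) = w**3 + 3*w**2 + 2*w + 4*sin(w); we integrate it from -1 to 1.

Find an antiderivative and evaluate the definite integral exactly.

Antiderivative: F(w) = (w**4 + 4*w**3 + 4*w**2 - 16*cos(w))/4; value = 2

Integrate term by term and add the pieces.
F(w) = (w**4 + 4*w**3 + 4*w**2 - 16*cos(w))/4 is an antiderivative of f.
Check: d/dw[(w**4 + 4*w**3 + 4*w**2 - 16*cos(w))/4] = w**3 + 3*w**2 + 2*w + 4*sin(w) = f(w).
F(1) = 9/4 - 4*cos(1); F(-1) = 1/4 - 4*cos(1).
Integral = F(1) - F(-1) = 2.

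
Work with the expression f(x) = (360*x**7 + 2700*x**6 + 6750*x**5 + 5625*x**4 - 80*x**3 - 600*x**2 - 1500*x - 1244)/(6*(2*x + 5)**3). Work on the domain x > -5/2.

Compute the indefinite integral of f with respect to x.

For F(x) to be correct the identity F'(x) - f(x) = 0 must hold.
Check: d/dx[(18*x**5*(2*x + 5)**2 - 20*x*(2*x + 5)**2 - 30*(2*x + 5)**2 - 3)/(12*(2*x + 5)**2)] = (360*x**7 + 2700*x**6 + 6750*x**5 + 5625*x**4 - 80*x**3 - 600*x**2 - 1500*x - 1244)/(48*x**3 + 360*x**2 + 900*x + 750), which equals f(x).

F(x) = (18*x**5*(2*x + 5)**2 - 20*x*(2*x + 5)**2 - 30*(2*x + 5)**2 - 3)/(12*(2*x + 5)**2) + C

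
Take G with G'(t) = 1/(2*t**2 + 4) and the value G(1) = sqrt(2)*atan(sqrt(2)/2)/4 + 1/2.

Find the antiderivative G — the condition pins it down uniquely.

G(t) = sqrt(2)*atan(sqrt(2)*t/2)/4 + 1/2

Whatever form G(t) takes, its d/dt must return the stated G'(t).
A general antiderivative is sqrt(2)*atan(sqrt(2)*t/2)/4 + C.
The condition gives C = sqrt(2)*atan(sqrt(2)/2)/4 + 1/2 - (sqrt(2)*atan(sqrt(2)/2)/4) = 1/2.
So G(t) = sqrt(2)*atan(sqrt(2)*t/2)/4 + 1/2.
Check: d/dt[sqrt(2)*atan(sqrt(2)*t/2)/4 + 1/2] = 1/(2*t**2 + 4) = G'(t).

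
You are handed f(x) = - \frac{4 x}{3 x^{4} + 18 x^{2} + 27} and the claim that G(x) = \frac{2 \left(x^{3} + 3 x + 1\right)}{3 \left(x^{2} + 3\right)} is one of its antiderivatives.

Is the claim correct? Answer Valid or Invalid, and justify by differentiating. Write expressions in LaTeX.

Invalid: d/dx[G] - f = \frac{2}{3}, which is not 0.

d/dx[G] = \frac{2 x^{4} + 12 x^{2} - 4 x + 18}{3 x^{4} + 18 x^{2} + 27}
d/dx[G] - f(x) = \frac{2}{3} != 0.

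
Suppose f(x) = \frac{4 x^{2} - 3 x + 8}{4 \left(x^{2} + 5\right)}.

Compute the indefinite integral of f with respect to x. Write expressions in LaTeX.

F(x) = x - \frac{3 \log{\left(x^{2} + 5 \right)}}{8} - \frac{3 \sqrt{5} \operatorname{atan}{\left(\frac{\sqrt{5} x}{5} \right)}}{5} + C

Recover f(x) by differentiating a candidate F(x); any mismatch rules it out.
Check: d/dx[x - \frac{3 \log{\left(x^{2} + 5 \right)}}{8} - \frac{3 \sqrt{5} \operatorname{atan}{\left(\frac{\sqrt{5} x}{5} \right)}}{5}] = \frac{4 x^{2} - 3 x + 8}{4 x^{2} + 20}, which equals f(x).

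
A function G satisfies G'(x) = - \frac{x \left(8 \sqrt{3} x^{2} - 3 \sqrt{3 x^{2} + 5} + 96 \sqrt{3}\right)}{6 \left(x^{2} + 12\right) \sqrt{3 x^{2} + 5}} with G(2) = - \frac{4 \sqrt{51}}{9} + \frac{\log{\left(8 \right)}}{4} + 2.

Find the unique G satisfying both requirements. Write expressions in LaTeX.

Any candidate G(x) must reproduce the stated G'(x) exactly.
A general antiderivative is - \frac{4 \sqrt{x^{2} + \frac{5}{3}}}{3} + \frac{\log{\left(\frac{x^{2}}{2} + 6 \right)}}{4} + C.
The condition gives C = - \frac{4 \sqrt{51}}{9} + \frac{\log{\left(8 \right)}}{4} + 2 - (- \frac{4 \sqrt{51}}{9} + \frac{\log{\left(8 \right)}}{4}) = 2.
So G(x) = - \frac{4 \sqrt{x^{2} + \frac{5}{3}}}{3} + \frac{\log{\left(\frac{x^{2}}{2} + 6 \right)}}{4} + 2.
Check: d/dx[- \frac{4 \sqrt{x^{2} + \frac{5}{3}}}{3} + \frac{\log{\left(\frac{x^{2}}{2} + 6 \right)}}{4} + 2] = \frac{- 8 \sqrt{3} x^{3} + 3 x \sqrt{3 x^{2} + 5} - 96 \sqrt{3} x}{6 x^{2} \sqrt{3 x^{2} + 5} + 72 \sqrt{3 x^{2} + 5}}, which equals G'(x).

G(x) = - \frac{4 \sqrt{x^{2} + \frac{5}{3}}}{3} + \frac{\log{\left(\frac{x^{2}}{2} + 6 \right)}}{4} + 2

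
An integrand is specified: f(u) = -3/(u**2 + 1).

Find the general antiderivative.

F(u) = -3*atan(u) + C

For F(u) to be correct the identity F'(u) - f(u) = 0 must hold.
Check: d/du[-3*atan(u)] = -3/(u**2 + 1) = f(u).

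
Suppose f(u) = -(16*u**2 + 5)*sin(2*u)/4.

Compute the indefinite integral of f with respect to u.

Since d/du undoes antidifferentiation here, F'(u) = f(u) is required of F(u).
Check: d/du[2*u**2*cos(2*u) - 2*u*sin(2*u) - 3*cos(2*u)/8] = -4*u**2*sin(2*u) - 5*sin(2*u)/4, which equals f(u).

F(u) = 2*u**2*cos(2*u) - 2*u*sin(2*u) - 3*cos(2*u)/8 + C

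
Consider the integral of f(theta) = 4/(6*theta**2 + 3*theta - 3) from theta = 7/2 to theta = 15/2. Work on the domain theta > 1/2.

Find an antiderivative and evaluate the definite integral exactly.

Antiderivative: F(theta) = -4*(-log(theta - 1/2) + log(theta + 1))/9; value = -4*log(17/2)/9 - 4*log(3)/9 + 4*log(9/2)/9 + 4*log(7)/9

Factor the denominator (3*(theta + 1)*(2*theta - 1)) and decompose: f = 8/(9*(2*theta - 1)) - 4/(9*(theta + 1)); each piece integrates to a log, atan, or power term.
F(theta) = -4*(-log(theta - 1/2) + log(theta + 1))/9 is an antiderivative of f.
Check: d/dtheta[-4*(-log(theta - 1/2) + log(theta + 1))/9] = 4/(6*theta**2 + 3*theta - 3) = f(theta).
F(15/2) = -4*log(17/2)/9 + 4*log(7)/9; F(7/2) = -4*log(9/2)/9 + 4*log(3)/9.
Integral = F(15/2) - F(7/2) = -4*log(17/2)/9 - 4*log(3)/9 + 4*log(9/2)/9 + 4*log(7)/9.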